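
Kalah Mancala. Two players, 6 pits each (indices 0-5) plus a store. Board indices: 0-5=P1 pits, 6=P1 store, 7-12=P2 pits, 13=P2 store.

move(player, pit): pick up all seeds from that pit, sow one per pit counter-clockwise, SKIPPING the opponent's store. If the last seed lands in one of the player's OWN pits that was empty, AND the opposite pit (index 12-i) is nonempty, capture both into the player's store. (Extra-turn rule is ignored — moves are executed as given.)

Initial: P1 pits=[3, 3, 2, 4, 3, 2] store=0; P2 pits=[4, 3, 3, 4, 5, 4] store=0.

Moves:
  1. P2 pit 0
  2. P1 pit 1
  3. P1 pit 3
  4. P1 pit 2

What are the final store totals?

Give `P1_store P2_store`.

Answer: 1 0

Derivation:
Move 1: P2 pit0 -> P1=[3,3,2,4,3,2](0) P2=[0,4,4,5,6,4](0)
Move 2: P1 pit1 -> P1=[3,0,3,5,4,2](0) P2=[0,4,4,5,6,4](0)
Move 3: P1 pit3 -> P1=[3,0,3,0,5,3](1) P2=[1,5,4,5,6,4](0)
Move 4: P1 pit2 -> P1=[3,0,0,1,6,4](1) P2=[1,5,4,5,6,4](0)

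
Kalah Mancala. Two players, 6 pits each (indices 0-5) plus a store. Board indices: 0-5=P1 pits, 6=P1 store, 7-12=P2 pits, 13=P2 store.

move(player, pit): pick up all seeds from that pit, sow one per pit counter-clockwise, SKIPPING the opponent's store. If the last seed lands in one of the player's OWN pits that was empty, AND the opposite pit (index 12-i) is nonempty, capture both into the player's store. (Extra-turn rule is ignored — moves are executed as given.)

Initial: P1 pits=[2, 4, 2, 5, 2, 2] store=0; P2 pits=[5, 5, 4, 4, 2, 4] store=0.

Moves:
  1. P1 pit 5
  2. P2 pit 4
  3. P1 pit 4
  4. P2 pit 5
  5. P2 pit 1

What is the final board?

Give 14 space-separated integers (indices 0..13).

Move 1: P1 pit5 -> P1=[2,4,2,5,2,0](1) P2=[6,5,4,4,2,4](0)
Move 2: P2 pit4 -> P1=[2,4,2,5,2,0](1) P2=[6,5,4,4,0,5](1)
Move 3: P1 pit4 -> P1=[2,4,2,5,0,1](2) P2=[6,5,4,4,0,5](1)
Move 4: P2 pit5 -> P1=[3,5,3,6,0,1](2) P2=[6,5,4,4,0,0](2)
Move 5: P2 pit1 -> P1=[3,5,3,6,0,1](2) P2=[6,0,5,5,1,1](3)

Answer: 3 5 3 6 0 1 2 6 0 5 5 1 1 3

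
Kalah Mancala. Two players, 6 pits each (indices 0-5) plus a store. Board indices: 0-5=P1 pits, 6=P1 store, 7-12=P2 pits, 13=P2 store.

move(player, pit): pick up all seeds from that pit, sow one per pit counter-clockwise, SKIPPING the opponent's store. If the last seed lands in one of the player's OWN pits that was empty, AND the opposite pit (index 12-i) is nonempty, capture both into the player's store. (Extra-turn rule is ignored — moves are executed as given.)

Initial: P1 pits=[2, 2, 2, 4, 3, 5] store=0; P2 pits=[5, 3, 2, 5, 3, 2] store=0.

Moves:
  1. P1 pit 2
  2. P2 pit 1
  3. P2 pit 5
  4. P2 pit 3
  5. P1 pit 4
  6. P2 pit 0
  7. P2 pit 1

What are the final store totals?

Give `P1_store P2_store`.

Move 1: P1 pit2 -> P1=[2,2,0,5,4,5](0) P2=[5,3,2,5,3,2](0)
Move 2: P2 pit1 -> P1=[2,2,0,5,4,5](0) P2=[5,0,3,6,4,2](0)
Move 3: P2 pit5 -> P1=[3,2,0,5,4,5](0) P2=[5,0,3,6,4,0](1)
Move 4: P2 pit3 -> P1=[4,3,1,5,4,5](0) P2=[5,0,3,0,5,1](2)
Move 5: P1 pit4 -> P1=[4,3,1,5,0,6](1) P2=[6,1,3,0,5,1](2)
Move 6: P2 pit0 -> P1=[4,3,1,5,0,6](1) P2=[0,2,4,1,6,2](3)
Move 7: P2 pit1 -> P1=[4,3,1,5,0,6](1) P2=[0,0,5,2,6,2](3)

Answer: 1 3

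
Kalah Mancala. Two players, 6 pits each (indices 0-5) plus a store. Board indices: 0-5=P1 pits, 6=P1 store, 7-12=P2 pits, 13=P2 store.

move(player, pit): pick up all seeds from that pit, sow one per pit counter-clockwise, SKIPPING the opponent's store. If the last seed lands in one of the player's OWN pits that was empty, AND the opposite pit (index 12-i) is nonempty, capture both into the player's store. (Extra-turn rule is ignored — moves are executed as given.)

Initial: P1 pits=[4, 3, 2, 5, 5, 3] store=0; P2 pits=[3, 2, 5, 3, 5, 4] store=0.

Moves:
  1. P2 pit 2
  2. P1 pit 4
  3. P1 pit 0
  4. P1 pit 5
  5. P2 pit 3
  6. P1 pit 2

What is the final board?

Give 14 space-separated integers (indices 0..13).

Move 1: P2 pit2 -> P1=[5,3,2,5,5,3](0) P2=[3,2,0,4,6,5](1)
Move 2: P1 pit4 -> P1=[5,3,2,5,0,4](1) P2=[4,3,1,4,6,5](1)
Move 3: P1 pit0 -> P1=[0,4,3,6,1,5](1) P2=[4,3,1,4,6,5](1)
Move 4: P1 pit5 -> P1=[0,4,3,6,1,0](2) P2=[5,4,2,5,6,5](1)
Move 5: P2 pit3 -> P1=[1,5,3,6,1,0](2) P2=[5,4,2,0,7,6](2)
Move 6: P1 pit2 -> P1=[1,5,0,7,2,0](8) P2=[0,4,2,0,7,6](2)

Answer: 1 5 0 7 2 0 8 0 4 2 0 7 6 2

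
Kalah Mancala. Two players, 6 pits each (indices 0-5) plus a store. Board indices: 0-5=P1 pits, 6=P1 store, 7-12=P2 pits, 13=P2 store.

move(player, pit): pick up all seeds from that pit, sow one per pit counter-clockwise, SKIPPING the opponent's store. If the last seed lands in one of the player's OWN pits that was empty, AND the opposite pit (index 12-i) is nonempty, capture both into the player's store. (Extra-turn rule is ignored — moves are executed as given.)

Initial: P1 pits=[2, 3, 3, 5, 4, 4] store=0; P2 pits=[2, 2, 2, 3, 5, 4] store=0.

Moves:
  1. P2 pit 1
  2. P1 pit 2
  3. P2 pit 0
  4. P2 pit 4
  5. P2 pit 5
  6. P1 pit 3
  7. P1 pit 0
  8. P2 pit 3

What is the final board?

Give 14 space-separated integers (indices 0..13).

Move 1: P2 pit1 -> P1=[2,3,3,5,4,4](0) P2=[2,0,3,4,5,4](0)
Move 2: P1 pit2 -> P1=[2,3,0,6,5,5](0) P2=[2,0,3,4,5,4](0)
Move 3: P2 pit0 -> P1=[2,3,0,6,5,5](0) P2=[0,1,4,4,5,4](0)
Move 4: P2 pit4 -> P1=[3,4,1,6,5,5](0) P2=[0,1,4,4,0,5](1)
Move 5: P2 pit5 -> P1=[4,5,2,7,5,5](0) P2=[0,1,4,4,0,0](2)
Move 6: P1 pit3 -> P1=[4,5,2,0,6,6](1) P2=[1,2,5,5,0,0](2)
Move 7: P1 pit0 -> P1=[0,6,3,1,7,6](1) P2=[1,2,5,5,0,0](2)
Move 8: P2 pit3 -> P1=[1,7,3,1,7,6](1) P2=[1,2,5,0,1,1](3)

Answer: 1 7 3 1 7 6 1 1 2 5 0 1 1 3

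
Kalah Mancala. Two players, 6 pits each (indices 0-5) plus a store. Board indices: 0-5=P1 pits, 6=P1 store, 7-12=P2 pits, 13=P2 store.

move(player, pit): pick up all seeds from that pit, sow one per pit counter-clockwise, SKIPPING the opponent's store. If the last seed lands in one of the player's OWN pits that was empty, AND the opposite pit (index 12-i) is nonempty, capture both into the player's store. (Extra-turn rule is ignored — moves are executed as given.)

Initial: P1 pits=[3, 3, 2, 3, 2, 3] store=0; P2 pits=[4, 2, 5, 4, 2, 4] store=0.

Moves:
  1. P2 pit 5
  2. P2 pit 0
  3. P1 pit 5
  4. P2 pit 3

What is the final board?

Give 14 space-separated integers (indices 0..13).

Answer: 5 5 3 3 2 0 1 1 4 6 0 4 1 2

Derivation:
Move 1: P2 pit5 -> P1=[4,4,3,3,2,3](0) P2=[4,2,5,4,2,0](1)
Move 2: P2 pit0 -> P1=[4,4,3,3,2,3](0) P2=[0,3,6,5,3,0](1)
Move 3: P1 pit5 -> P1=[4,4,3,3,2,0](1) P2=[1,4,6,5,3,0](1)
Move 4: P2 pit3 -> P1=[5,5,3,3,2,0](1) P2=[1,4,6,0,4,1](2)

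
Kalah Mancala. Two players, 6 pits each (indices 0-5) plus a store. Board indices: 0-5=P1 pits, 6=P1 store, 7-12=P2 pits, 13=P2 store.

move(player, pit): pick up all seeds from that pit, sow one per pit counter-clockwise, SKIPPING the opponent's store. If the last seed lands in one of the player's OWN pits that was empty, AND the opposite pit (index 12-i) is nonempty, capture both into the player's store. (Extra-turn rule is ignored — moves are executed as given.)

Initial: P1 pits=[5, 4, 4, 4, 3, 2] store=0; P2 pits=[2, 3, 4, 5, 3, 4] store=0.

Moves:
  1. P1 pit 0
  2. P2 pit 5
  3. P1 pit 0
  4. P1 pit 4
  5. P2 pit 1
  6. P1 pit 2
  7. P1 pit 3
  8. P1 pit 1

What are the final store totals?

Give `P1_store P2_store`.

Move 1: P1 pit0 -> P1=[0,5,5,5,4,3](0) P2=[2,3,4,5,3,4](0)
Move 2: P2 pit5 -> P1=[1,6,6,5,4,3](0) P2=[2,3,4,5,3,0](1)
Move 3: P1 pit0 -> P1=[0,7,6,5,4,3](0) P2=[2,3,4,5,3,0](1)
Move 4: P1 pit4 -> P1=[0,7,6,5,0,4](1) P2=[3,4,4,5,3,0](1)
Move 5: P2 pit1 -> P1=[0,7,6,5,0,4](1) P2=[3,0,5,6,4,1](1)
Move 6: P1 pit2 -> P1=[0,7,0,6,1,5](2) P2=[4,1,5,6,4,1](1)
Move 7: P1 pit3 -> P1=[0,7,0,0,2,6](3) P2=[5,2,6,6,4,1](1)
Move 8: P1 pit1 -> P1=[0,0,1,1,3,7](4) P2=[6,3,6,6,4,1](1)

Answer: 4 1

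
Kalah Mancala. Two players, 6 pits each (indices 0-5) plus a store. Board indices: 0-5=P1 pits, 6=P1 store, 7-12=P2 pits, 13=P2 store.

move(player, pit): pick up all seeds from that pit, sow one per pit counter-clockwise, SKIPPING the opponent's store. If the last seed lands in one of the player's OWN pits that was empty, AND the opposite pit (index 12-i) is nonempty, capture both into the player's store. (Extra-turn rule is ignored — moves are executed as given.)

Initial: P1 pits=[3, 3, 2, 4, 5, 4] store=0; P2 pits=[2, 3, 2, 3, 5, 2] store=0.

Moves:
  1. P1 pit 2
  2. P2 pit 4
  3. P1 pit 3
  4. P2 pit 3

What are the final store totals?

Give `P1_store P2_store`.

Move 1: P1 pit2 -> P1=[3,3,0,5,6,4](0) P2=[2,3,2,3,5,2](0)
Move 2: P2 pit4 -> P1=[4,4,1,5,6,4](0) P2=[2,3,2,3,0,3](1)
Move 3: P1 pit3 -> P1=[4,4,1,0,7,5](1) P2=[3,4,2,3,0,3](1)
Move 4: P2 pit3 -> P1=[4,4,1,0,7,5](1) P2=[3,4,2,0,1,4](2)

Answer: 1 2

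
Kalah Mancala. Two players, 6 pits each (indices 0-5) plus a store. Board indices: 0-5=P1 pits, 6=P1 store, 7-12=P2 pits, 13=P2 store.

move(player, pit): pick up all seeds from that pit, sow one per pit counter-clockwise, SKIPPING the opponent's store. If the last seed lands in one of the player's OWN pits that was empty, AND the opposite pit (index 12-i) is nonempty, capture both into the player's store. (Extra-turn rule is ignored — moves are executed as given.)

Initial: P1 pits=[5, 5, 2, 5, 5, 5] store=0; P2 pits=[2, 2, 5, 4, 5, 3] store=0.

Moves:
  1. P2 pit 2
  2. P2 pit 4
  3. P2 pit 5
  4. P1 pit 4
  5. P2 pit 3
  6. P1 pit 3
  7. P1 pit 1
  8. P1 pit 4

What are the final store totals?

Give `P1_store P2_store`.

Answer: 4 4

Derivation:
Move 1: P2 pit2 -> P1=[6,5,2,5,5,5](0) P2=[2,2,0,5,6,4](1)
Move 2: P2 pit4 -> P1=[7,6,3,6,5,5](0) P2=[2,2,0,5,0,5](2)
Move 3: P2 pit5 -> P1=[8,7,4,7,5,5](0) P2=[2,2,0,5,0,0](3)
Move 4: P1 pit4 -> P1=[8,7,4,7,0,6](1) P2=[3,3,1,5,0,0](3)
Move 5: P2 pit3 -> P1=[9,8,4,7,0,6](1) P2=[3,3,1,0,1,1](4)
Move 6: P1 pit3 -> P1=[9,8,4,0,1,7](2) P2=[4,4,2,1,1,1](4)
Move 7: P1 pit1 -> P1=[9,0,5,1,2,8](3) P2=[5,5,3,1,1,1](4)
Move 8: P1 pit4 -> P1=[9,0,5,1,0,9](4) P2=[5,5,3,1,1,1](4)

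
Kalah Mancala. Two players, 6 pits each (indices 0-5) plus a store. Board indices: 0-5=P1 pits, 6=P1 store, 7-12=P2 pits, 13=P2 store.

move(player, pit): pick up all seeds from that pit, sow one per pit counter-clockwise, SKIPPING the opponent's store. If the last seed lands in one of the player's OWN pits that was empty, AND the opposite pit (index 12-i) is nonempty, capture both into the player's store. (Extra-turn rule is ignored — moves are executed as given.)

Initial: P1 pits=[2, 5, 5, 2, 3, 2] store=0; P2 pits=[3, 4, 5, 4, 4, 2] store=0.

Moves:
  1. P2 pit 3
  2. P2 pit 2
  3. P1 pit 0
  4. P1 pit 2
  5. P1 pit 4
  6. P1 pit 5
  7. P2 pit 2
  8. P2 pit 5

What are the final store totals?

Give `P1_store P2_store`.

Move 1: P2 pit3 -> P1=[3,5,5,2,3,2](0) P2=[3,4,5,0,5,3](1)
Move 2: P2 pit2 -> P1=[4,5,5,2,3,2](0) P2=[3,4,0,1,6,4](2)
Move 3: P1 pit0 -> P1=[0,6,6,3,4,2](0) P2=[3,4,0,1,6,4](2)
Move 4: P1 pit2 -> P1=[0,6,0,4,5,3](1) P2=[4,5,0,1,6,4](2)
Move 5: P1 pit4 -> P1=[0,6,0,4,0,4](2) P2=[5,6,1,1,6,4](2)
Move 6: P1 pit5 -> P1=[0,6,0,4,0,0](3) P2=[6,7,2,1,6,4](2)
Move 7: P2 pit2 -> P1=[0,6,0,4,0,0](3) P2=[6,7,0,2,7,4](2)
Move 8: P2 pit5 -> P1=[1,7,1,4,0,0](3) P2=[6,7,0,2,7,0](3)

Answer: 3 3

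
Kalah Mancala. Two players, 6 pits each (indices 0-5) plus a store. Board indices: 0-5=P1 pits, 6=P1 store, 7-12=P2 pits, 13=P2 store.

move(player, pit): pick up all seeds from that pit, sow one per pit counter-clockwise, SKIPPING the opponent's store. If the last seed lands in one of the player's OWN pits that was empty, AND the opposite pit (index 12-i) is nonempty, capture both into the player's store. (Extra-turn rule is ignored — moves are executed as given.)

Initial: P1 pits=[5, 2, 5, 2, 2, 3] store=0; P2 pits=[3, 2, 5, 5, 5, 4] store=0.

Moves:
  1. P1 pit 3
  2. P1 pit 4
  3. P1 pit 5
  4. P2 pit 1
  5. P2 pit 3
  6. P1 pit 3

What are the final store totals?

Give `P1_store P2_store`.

Move 1: P1 pit3 -> P1=[5,2,5,0,3,4](0) P2=[3,2,5,5,5,4](0)
Move 2: P1 pit4 -> P1=[5,2,5,0,0,5](1) P2=[4,2,5,5,5,4](0)
Move 3: P1 pit5 -> P1=[5,2,5,0,0,0](2) P2=[5,3,6,6,5,4](0)
Move 4: P2 pit1 -> P1=[5,2,5,0,0,0](2) P2=[5,0,7,7,6,4](0)
Move 5: P2 pit3 -> P1=[6,3,6,1,0,0](2) P2=[5,0,7,0,7,5](1)
Move 6: P1 pit3 -> P1=[6,3,6,0,1,0](2) P2=[5,0,7,0,7,5](1)

Answer: 2 1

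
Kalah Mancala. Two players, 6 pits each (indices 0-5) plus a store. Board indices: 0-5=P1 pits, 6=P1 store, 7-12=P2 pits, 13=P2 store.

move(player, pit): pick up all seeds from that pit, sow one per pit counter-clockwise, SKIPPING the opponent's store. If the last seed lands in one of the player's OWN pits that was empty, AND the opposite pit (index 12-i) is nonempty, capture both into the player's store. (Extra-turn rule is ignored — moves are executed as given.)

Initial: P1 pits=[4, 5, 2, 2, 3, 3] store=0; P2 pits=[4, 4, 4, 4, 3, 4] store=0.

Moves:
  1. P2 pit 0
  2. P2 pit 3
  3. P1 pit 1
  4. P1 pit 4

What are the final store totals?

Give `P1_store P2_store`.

Move 1: P2 pit0 -> P1=[4,5,2,2,3,3](0) P2=[0,5,5,5,4,4](0)
Move 2: P2 pit3 -> P1=[5,6,2,2,3,3](0) P2=[0,5,5,0,5,5](1)
Move 3: P1 pit1 -> P1=[5,0,3,3,4,4](1) P2=[1,5,5,0,5,5](1)
Move 4: P1 pit4 -> P1=[5,0,3,3,0,5](2) P2=[2,6,5,0,5,5](1)

Answer: 2 1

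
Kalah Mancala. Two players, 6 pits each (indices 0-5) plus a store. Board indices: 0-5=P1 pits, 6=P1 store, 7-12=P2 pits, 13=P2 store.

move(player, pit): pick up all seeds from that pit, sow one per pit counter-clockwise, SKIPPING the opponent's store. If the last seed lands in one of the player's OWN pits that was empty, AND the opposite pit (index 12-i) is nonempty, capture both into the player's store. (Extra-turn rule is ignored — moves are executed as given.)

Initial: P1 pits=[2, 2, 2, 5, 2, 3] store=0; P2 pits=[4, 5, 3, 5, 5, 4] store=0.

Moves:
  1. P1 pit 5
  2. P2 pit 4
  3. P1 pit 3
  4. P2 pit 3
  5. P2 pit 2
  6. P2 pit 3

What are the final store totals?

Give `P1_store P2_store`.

Move 1: P1 pit5 -> P1=[2,2,2,5,2,0](1) P2=[5,6,3,5,5,4](0)
Move 2: P2 pit4 -> P1=[3,3,3,5,2,0](1) P2=[5,6,3,5,0,5](1)
Move 3: P1 pit3 -> P1=[3,3,3,0,3,1](2) P2=[6,7,3,5,0,5](1)
Move 4: P2 pit3 -> P1=[4,4,3,0,3,1](2) P2=[6,7,3,0,1,6](2)
Move 5: P2 pit2 -> P1=[4,4,3,0,3,1](2) P2=[6,7,0,1,2,7](2)
Move 6: P2 pit3 -> P1=[4,4,3,0,3,1](2) P2=[6,7,0,0,3,7](2)

Answer: 2 2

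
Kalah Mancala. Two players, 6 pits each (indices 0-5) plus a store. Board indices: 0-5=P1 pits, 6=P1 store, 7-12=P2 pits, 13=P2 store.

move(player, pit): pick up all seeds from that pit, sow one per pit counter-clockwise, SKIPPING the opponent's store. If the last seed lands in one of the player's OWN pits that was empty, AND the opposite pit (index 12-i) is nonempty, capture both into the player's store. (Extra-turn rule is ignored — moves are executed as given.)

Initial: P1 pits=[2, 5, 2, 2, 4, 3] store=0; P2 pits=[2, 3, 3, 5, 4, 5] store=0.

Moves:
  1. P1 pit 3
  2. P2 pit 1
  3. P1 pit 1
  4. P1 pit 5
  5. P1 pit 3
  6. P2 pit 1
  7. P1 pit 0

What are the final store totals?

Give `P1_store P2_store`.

Move 1: P1 pit3 -> P1=[2,5,2,0,5,4](0) P2=[2,3,3,5,4,5](0)
Move 2: P2 pit1 -> P1=[2,5,2,0,5,4](0) P2=[2,0,4,6,5,5](0)
Move 3: P1 pit1 -> P1=[2,0,3,1,6,5](1) P2=[2,0,4,6,5,5](0)
Move 4: P1 pit5 -> P1=[2,0,3,1,6,0](2) P2=[3,1,5,7,5,5](0)
Move 5: P1 pit3 -> P1=[2,0,3,0,7,0](2) P2=[3,1,5,7,5,5](0)
Move 6: P2 pit1 -> P1=[2,0,3,0,7,0](2) P2=[3,0,6,7,5,5](0)
Move 7: P1 pit0 -> P1=[0,1,4,0,7,0](2) P2=[3,0,6,7,5,5](0)

Answer: 2 0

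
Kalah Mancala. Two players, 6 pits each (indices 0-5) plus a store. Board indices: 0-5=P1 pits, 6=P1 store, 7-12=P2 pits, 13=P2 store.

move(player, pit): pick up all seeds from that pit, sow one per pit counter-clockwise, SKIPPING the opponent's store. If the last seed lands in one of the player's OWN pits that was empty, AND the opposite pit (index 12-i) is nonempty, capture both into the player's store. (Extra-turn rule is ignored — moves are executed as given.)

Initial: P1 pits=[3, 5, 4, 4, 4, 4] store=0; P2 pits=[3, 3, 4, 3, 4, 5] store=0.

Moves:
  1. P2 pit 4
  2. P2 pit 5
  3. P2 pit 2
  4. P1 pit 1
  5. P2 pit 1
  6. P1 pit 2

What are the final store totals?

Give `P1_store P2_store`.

Answer: 2 3

Derivation:
Move 1: P2 pit4 -> P1=[4,6,4,4,4,4](0) P2=[3,3,4,3,0,6](1)
Move 2: P2 pit5 -> P1=[5,7,5,5,5,4](0) P2=[3,3,4,3,0,0](2)
Move 3: P2 pit2 -> P1=[5,7,5,5,5,4](0) P2=[3,3,0,4,1,1](3)
Move 4: P1 pit1 -> P1=[5,0,6,6,6,5](1) P2=[4,4,0,4,1,1](3)
Move 5: P2 pit1 -> P1=[5,0,6,6,6,5](1) P2=[4,0,1,5,2,2](3)
Move 6: P1 pit2 -> P1=[5,0,0,7,7,6](2) P2=[5,1,1,5,2,2](3)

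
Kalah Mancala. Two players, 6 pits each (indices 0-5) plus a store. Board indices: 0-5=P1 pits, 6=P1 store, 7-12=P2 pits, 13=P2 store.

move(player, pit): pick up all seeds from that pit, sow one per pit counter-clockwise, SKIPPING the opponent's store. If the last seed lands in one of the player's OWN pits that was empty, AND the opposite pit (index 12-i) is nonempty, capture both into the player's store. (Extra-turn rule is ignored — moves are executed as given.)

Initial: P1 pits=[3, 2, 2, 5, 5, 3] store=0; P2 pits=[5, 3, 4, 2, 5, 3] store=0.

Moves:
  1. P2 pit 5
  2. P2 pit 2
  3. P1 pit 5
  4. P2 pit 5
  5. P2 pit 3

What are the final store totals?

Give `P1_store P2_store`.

Move 1: P2 pit5 -> P1=[4,3,2,5,5,3](0) P2=[5,3,4,2,5,0](1)
Move 2: P2 pit2 -> P1=[4,3,2,5,5,3](0) P2=[5,3,0,3,6,1](2)
Move 3: P1 pit5 -> P1=[4,3,2,5,5,0](1) P2=[6,4,0,3,6,1](2)
Move 4: P2 pit5 -> P1=[4,3,2,5,5,0](1) P2=[6,4,0,3,6,0](3)
Move 5: P2 pit3 -> P1=[4,3,2,5,5,0](1) P2=[6,4,0,0,7,1](4)

Answer: 1 4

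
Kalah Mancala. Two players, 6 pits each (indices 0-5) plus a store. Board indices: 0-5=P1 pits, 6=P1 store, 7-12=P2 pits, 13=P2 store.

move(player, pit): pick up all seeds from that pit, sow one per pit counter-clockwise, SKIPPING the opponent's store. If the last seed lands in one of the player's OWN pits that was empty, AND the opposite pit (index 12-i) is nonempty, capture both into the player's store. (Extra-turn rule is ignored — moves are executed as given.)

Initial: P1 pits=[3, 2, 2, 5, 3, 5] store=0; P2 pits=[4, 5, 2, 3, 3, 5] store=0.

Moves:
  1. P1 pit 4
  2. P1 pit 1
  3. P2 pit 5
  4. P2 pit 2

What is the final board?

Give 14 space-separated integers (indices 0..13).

Answer: 4 1 4 7 0 6 1 5 5 0 4 4 0 1

Derivation:
Move 1: P1 pit4 -> P1=[3,2,2,5,0,6](1) P2=[5,5,2,3,3,5](0)
Move 2: P1 pit1 -> P1=[3,0,3,6,0,6](1) P2=[5,5,2,3,3,5](0)
Move 3: P2 pit5 -> P1=[4,1,4,7,0,6](1) P2=[5,5,2,3,3,0](1)
Move 4: P2 pit2 -> P1=[4,1,4,7,0,6](1) P2=[5,5,0,4,4,0](1)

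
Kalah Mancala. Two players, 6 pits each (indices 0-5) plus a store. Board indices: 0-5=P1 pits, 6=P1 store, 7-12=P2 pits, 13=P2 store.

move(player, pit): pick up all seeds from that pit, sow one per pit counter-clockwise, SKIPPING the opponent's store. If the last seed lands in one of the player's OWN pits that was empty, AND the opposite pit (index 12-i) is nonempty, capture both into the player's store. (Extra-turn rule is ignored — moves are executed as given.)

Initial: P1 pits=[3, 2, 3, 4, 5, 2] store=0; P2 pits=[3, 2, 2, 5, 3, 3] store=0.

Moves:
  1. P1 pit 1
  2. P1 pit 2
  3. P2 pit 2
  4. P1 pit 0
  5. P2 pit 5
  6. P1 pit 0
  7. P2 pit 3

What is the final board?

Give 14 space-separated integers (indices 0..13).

Answer: 1 4 2 7 6 3 1 3 2 0 0 5 1 2

Derivation:
Move 1: P1 pit1 -> P1=[3,0,4,5,5,2](0) P2=[3,2,2,5,3,3](0)
Move 2: P1 pit2 -> P1=[3,0,0,6,6,3](1) P2=[3,2,2,5,3,3](0)
Move 3: P2 pit2 -> P1=[3,0,0,6,6,3](1) P2=[3,2,0,6,4,3](0)
Move 4: P1 pit0 -> P1=[0,1,1,7,6,3](1) P2=[3,2,0,6,4,3](0)
Move 5: P2 pit5 -> P1=[1,2,1,7,6,3](1) P2=[3,2,0,6,4,0](1)
Move 6: P1 pit0 -> P1=[0,3,1,7,6,3](1) P2=[3,2,0,6,4,0](1)
Move 7: P2 pit3 -> P1=[1,4,2,7,6,3](1) P2=[3,2,0,0,5,1](2)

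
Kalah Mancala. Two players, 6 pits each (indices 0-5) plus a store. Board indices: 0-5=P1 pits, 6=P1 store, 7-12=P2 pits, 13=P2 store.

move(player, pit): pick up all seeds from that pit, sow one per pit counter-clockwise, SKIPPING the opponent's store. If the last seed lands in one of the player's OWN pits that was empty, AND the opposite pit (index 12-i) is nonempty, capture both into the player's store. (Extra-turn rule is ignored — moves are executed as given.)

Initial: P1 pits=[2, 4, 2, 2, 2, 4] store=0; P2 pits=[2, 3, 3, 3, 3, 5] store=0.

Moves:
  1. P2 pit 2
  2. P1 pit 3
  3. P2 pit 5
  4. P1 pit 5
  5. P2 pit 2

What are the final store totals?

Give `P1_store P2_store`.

Move 1: P2 pit2 -> P1=[2,4,2,2,2,4](0) P2=[2,3,0,4,4,6](0)
Move 2: P1 pit3 -> P1=[2,4,2,0,3,5](0) P2=[2,3,0,4,4,6](0)
Move 3: P2 pit5 -> P1=[3,5,3,1,4,5](0) P2=[2,3,0,4,4,0](1)
Move 4: P1 pit5 -> P1=[3,5,3,1,4,0](1) P2=[3,4,1,5,4,0](1)
Move 5: P2 pit2 -> P1=[3,5,3,1,4,0](1) P2=[3,4,0,6,4,0](1)

Answer: 1 1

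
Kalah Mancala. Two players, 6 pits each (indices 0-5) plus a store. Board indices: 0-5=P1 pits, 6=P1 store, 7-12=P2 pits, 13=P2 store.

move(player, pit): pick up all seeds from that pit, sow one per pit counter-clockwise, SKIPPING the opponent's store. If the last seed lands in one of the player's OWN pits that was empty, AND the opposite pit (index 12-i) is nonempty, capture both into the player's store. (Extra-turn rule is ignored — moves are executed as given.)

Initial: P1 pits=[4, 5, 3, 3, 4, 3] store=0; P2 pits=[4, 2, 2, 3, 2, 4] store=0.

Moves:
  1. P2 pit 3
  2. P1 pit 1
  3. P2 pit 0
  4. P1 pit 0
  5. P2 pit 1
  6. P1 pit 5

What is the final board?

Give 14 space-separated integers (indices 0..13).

Answer: 0 1 5 5 6 0 2 1 1 5 2 5 5 1

Derivation:
Move 1: P2 pit3 -> P1=[4,5,3,3,4,3](0) P2=[4,2,2,0,3,5](1)
Move 2: P1 pit1 -> P1=[4,0,4,4,5,4](1) P2=[4,2,2,0,3,5](1)
Move 3: P2 pit0 -> P1=[4,0,4,4,5,4](1) P2=[0,3,3,1,4,5](1)
Move 4: P1 pit0 -> P1=[0,1,5,5,6,4](1) P2=[0,3,3,1,4,5](1)
Move 5: P2 pit1 -> P1=[0,1,5,5,6,4](1) P2=[0,0,4,2,5,5](1)
Move 6: P1 pit5 -> P1=[0,1,5,5,6,0](2) P2=[1,1,5,2,5,5](1)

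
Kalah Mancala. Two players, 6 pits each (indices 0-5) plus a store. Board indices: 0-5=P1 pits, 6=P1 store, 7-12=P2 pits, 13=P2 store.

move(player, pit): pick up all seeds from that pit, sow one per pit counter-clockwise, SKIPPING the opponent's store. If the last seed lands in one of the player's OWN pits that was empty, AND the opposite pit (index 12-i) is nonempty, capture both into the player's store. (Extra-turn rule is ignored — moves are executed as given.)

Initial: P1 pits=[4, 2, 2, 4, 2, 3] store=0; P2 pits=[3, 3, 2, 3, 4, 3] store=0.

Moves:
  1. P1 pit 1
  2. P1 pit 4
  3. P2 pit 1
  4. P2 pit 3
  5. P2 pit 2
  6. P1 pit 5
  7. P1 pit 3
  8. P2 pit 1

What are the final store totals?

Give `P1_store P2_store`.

Move 1: P1 pit1 -> P1=[4,0,3,5,2,3](0) P2=[3,3,2,3,4,3](0)
Move 2: P1 pit4 -> P1=[4,0,3,5,0,4](1) P2=[3,3,2,3,4,3](0)
Move 3: P2 pit1 -> P1=[4,0,3,5,0,4](1) P2=[3,0,3,4,5,3](0)
Move 4: P2 pit3 -> P1=[5,0,3,5,0,4](1) P2=[3,0,3,0,6,4](1)
Move 5: P2 pit2 -> P1=[5,0,3,5,0,4](1) P2=[3,0,0,1,7,5](1)
Move 6: P1 pit5 -> P1=[5,0,3,5,0,0](2) P2=[4,1,1,1,7,5](1)
Move 7: P1 pit3 -> P1=[5,0,3,0,1,1](3) P2=[5,2,1,1,7,5](1)
Move 8: P2 pit1 -> P1=[5,0,3,0,1,1](3) P2=[5,0,2,2,7,5](1)

Answer: 3 1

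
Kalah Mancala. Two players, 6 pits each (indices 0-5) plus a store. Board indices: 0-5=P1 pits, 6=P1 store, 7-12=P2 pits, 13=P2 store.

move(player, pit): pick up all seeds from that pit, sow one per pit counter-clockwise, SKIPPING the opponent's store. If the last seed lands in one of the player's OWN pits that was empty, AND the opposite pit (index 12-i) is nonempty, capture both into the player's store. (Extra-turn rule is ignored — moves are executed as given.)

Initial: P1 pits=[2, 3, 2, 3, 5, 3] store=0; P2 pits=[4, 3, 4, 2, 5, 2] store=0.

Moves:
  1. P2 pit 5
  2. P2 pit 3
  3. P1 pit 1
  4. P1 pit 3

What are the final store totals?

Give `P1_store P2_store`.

Answer: 1 5

Derivation:
Move 1: P2 pit5 -> P1=[3,3,2,3,5,3](0) P2=[4,3,4,2,5,0](1)
Move 2: P2 pit3 -> P1=[0,3,2,3,5,3](0) P2=[4,3,4,0,6,0](5)
Move 3: P1 pit1 -> P1=[0,0,3,4,6,3](0) P2=[4,3,4,0,6,0](5)
Move 4: P1 pit3 -> P1=[0,0,3,0,7,4](1) P2=[5,3,4,0,6,0](5)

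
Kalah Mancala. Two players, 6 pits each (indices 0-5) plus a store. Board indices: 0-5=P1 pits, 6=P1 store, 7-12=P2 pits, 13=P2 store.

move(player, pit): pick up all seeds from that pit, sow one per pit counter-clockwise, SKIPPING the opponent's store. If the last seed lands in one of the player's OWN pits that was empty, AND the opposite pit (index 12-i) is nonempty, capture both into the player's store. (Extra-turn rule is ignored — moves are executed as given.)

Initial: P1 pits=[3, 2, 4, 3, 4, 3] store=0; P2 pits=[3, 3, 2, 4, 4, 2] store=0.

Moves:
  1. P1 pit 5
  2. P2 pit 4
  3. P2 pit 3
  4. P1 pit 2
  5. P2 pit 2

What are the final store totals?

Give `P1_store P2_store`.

Move 1: P1 pit5 -> P1=[3,2,4,3,4,0](1) P2=[4,4,2,4,4,2](0)
Move 2: P2 pit4 -> P1=[4,3,4,3,4,0](1) P2=[4,4,2,4,0,3](1)
Move 3: P2 pit3 -> P1=[5,3,4,3,4,0](1) P2=[4,4,2,0,1,4](2)
Move 4: P1 pit2 -> P1=[5,3,0,4,5,1](2) P2=[4,4,2,0,1,4](2)
Move 5: P2 pit2 -> P1=[5,3,0,4,5,1](2) P2=[4,4,0,1,2,4](2)

Answer: 2 2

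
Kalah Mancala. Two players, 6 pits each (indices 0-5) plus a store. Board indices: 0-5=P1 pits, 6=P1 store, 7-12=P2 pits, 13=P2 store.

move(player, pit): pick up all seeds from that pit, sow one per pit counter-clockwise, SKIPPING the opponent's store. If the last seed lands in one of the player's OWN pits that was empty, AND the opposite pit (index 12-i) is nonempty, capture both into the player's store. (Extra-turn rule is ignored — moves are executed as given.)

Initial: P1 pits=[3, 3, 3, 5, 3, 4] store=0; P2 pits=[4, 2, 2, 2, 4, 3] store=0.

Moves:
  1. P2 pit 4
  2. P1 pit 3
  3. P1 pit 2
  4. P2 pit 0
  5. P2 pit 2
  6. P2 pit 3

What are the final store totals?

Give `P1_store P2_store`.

Answer: 1 2

Derivation:
Move 1: P2 pit4 -> P1=[4,4,3,5,3,4](0) P2=[4,2,2,2,0,4](1)
Move 2: P1 pit3 -> P1=[4,4,3,0,4,5](1) P2=[5,3,2,2,0,4](1)
Move 3: P1 pit2 -> P1=[4,4,0,1,5,6](1) P2=[5,3,2,2,0,4](1)
Move 4: P2 pit0 -> P1=[4,4,0,1,5,6](1) P2=[0,4,3,3,1,5](1)
Move 5: P2 pit2 -> P1=[4,4,0,1,5,6](1) P2=[0,4,0,4,2,6](1)
Move 6: P2 pit3 -> P1=[5,4,0,1,5,6](1) P2=[0,4,0,0,3,7](2)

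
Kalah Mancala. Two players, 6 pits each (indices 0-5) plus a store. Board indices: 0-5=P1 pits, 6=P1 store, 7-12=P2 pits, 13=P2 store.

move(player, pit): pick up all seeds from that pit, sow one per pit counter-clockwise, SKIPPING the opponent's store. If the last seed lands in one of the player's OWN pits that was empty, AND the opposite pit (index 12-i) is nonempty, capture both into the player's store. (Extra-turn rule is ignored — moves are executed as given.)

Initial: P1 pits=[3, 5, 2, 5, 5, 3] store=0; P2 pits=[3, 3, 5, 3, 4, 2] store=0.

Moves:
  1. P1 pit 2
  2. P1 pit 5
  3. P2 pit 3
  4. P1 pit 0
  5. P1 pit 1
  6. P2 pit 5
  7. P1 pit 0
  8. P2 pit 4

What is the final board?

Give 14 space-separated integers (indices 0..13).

Move 1: P1 pit2 -> P1=[3,5,0,6,6,3](0) P2=[3,3,5,3,4,2](0)
Move 2: P1 pit5 -> P1=[3,5,0,6,6,0](1) P2=[4,4,5,3,4,2](0)
Move 3: P2 pit3 -> P1=[3,5,0,6,6,0](1) P2=[4,4,5,0,5,3](1)
Move 4: P1 pit0 -> P1=[0,6,1,7,6,0](1) P2=[4,4,5,0,5,3](1)
Move 5: P1 pit1 -> P1=[0,0,2,8,7,1](2) P2=[5,4,5,0,5,3](1)
Move 6: P2 pit5 -> P1=[1,1,2,8,7,1](2) P2=[5,4,5,0,5,0](2)
Move 7: P1 pit0 -> P1=[0,2,2,8,7,1](2) P2=[5,4,5,0,5,0](2)
Move 8: P2 pit4 -> P1=[1,3,3,8,7,1](2) P2=[5,4,5,0,0,1](3)

Answer: 1 3 3 8 7 1 2 5 4 5 0 0 1 3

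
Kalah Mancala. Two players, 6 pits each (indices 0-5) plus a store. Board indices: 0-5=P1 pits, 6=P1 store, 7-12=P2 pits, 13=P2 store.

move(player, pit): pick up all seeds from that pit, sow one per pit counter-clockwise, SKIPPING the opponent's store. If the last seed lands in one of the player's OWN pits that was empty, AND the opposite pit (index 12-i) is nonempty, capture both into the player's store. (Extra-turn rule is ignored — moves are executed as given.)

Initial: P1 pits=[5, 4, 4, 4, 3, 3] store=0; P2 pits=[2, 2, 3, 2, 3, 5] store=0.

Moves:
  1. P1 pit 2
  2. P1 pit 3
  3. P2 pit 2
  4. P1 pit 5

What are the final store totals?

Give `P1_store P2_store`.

Move 1: P1 pit2 -> P1=[5,4,0,5,4,4](1) P2=[2,2,3,2,3,5](0)
Move 2: P1 pit3 -> P1=[5,4,0,0,5,5](2) P2=[3,3,3,2,3,5](0)
Move 3: P2 pit2 -> P1=[5,4,0,0,5,5](2) P2=[3,3,0,3,4,6](0)
Move 4: P1 pit5 -> P1=[5,4,0,0,5,0](3) P2=[4,4,1,4,4,6](0)

Answer: 3 0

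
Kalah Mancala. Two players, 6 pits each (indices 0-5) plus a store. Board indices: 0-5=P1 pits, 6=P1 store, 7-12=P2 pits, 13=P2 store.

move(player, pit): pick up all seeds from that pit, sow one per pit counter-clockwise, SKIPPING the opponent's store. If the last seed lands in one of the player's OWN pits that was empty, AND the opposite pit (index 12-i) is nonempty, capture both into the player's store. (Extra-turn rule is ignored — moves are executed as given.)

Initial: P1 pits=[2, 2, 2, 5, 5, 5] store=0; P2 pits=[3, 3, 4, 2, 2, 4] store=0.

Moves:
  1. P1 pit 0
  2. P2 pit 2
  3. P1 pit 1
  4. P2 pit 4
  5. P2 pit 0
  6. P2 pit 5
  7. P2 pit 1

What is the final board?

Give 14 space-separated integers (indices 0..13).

Answer: 0 1 5 7 7 5 0 0 0 2 5 1 0 6

Derivation:
Move 1: P1 pit0 -> P1=[0,3,3,5,5,5](0) P2=[3,3,4,2,2,4](0)
Move 2: P2 pit2 -> P1=[0,3,3,5,5,5](0) P2=[3,3,0,3,3,5](1)
Move 3: P1 pit1 -> P1=[0,0,4,6,6,5](0) P2=[3,3,0,3,3,5](1)
Move 4: P2 pit4 -> P1=[1,0,4,6,6,5](0) P2=[3,3,0,3,0,6](2)
Move 5: P2 pit0 -> P1=[1,0,4,6,6,5](0) P2=[0,4,1,4,0,6](2)
Move 6: P2 pit5 -> P1=[2,1,5,7,7,5](0) P2=[0,4,1,4,0,0](3)
Move 7: P2 pit1 -> P1=[0,1,5,7,7,5](0) P2=[0,0,2,5,1,0](6)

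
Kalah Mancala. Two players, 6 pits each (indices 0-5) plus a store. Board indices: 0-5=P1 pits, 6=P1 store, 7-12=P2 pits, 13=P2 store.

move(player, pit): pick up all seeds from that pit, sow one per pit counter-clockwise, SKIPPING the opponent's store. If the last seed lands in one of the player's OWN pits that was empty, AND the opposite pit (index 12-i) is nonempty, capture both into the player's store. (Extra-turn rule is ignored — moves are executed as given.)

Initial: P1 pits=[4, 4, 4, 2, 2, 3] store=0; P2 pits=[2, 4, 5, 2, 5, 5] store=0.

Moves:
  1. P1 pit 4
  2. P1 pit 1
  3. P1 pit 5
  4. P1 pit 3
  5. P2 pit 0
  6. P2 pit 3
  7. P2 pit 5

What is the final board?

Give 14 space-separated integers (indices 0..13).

Answer: 6 1 6 1 3 1 3 0 6 7 0 6 0 2

Derivation:
Move 1: P1 pit4 -> P1=[4,4,4,2,0,4](1) P2=[2,4,5,2,5,5](0)
Move 2: P1 pit1 -> P1=[4,0,5,3,1,5](1) P2=[2,4,5,2,5,5](0)
Move 3: P1 pit5 -> P1=[4,0,5,3,1,0](2) P2=[3,5,6,3,5,5](0)
Move 4: P1 pit3 -> P1=[4,0,5,0,2,1](3) P2=[3,5,6,3,5,5](0)
Move 5: P2 pit0 -> P1=[4,0,5,0,2,1](3) P2=[0,6,7,4,5,5](0)
Move 6: P2 pit3 -> P1=[5,0,5,0,2,1](3) P2=[0,6,7,0,6,6](1)
Move 7: P2 pit5 -> P1=[6,1,6,1,3,1](3) P2=[0,6,7,0,6,0](2)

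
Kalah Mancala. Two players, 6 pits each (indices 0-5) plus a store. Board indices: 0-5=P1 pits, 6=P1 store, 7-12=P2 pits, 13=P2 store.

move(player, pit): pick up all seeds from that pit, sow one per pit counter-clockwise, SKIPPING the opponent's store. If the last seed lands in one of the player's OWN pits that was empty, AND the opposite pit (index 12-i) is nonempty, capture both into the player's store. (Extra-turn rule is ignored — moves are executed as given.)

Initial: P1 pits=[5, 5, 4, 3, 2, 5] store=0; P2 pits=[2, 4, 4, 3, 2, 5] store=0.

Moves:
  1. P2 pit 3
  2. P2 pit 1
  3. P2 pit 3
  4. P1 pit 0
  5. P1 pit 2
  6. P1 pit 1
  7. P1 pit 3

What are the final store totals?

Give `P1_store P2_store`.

Move 1: P2 pit3 -> P1=[5,5,4,3,2,5](0) P2=[2,4,4,0,3,6](1)
Move 2: P2 pit1 -> P1=[5,5,4,3,2,5](0) P2=[2,0,5,1,4,7](1)
Move 3: P2 pit3 -> P1=[5,5,4,3,2,5](0) P2=[2,0,5,0,5,7](1)
Move 4: P1 pit0 -> P1=[0,6,5,4,3,6](0) P2=[2,0,5,0,5,7](1)
Move 5: P1 pit2 -> P1=[0,6,0,5,4,7](1) P2=[3,0,5,0,5,7](1)
Move 6: P1 pit1 -> P1=[0,0,1,6,5,8](2) P2=[4,0,5,0,5,7](1)
Move 7: P1 pit3 -> P1=[0,0,1,0,6,9](3) P2=[5,1,6,0,5,7](1)

Answer: 3 1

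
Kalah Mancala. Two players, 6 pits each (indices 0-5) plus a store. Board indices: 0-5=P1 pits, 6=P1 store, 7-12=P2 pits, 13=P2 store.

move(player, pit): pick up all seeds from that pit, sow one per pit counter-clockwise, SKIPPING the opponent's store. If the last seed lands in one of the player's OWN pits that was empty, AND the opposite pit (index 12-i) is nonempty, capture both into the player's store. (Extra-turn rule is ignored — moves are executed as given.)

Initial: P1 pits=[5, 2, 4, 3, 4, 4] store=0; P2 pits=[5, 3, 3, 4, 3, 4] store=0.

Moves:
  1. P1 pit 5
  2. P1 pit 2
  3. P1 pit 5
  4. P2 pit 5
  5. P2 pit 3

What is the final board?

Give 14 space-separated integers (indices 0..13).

Answer: 7 3 1 4 5 0 3 6 4 4 0 4 1 2

Derivation:
Move 1: P1 pit5 -> P1=[5,2,4,3,4,0](1) P2=[6,4,4,4,3,4](0)
Move 2: P1 pit2 -> P1=[5,2,0,4,5,1](2) P2=[6,4,4,4,3,4](0)
Move 3: P1 pit5 -> P1=[5,2,0,4,5,0](3) P2=[6,4,4,4,3,4](0)
Move 4: P2 pit5 -> P1=[6,3,1,4,5,0](3) P2=[6,4,4,4,3,0](1)
Move 5: P2 pit3 -> P1=[7,3,1,4,5,0](3) P2=[6,4,4,0,4,1](2)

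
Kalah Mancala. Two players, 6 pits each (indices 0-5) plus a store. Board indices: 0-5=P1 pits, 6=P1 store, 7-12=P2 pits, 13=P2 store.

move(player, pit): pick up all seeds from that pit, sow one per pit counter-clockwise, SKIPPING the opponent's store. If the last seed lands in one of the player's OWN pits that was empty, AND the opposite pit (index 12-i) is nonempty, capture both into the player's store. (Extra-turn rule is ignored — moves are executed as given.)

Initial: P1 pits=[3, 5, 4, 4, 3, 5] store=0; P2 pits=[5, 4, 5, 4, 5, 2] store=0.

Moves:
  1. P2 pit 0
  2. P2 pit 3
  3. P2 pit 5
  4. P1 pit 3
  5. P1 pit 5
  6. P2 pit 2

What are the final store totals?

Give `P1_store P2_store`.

Move 1: P2 pit0 -> P1=[3,5,4,4,3,5](0) P2=[0,5,6,5,6,3](0)
Move 2: P2 pit3 -> P1=[4,6,4,4,3,5](0) P2=[0,5,6,0,7,4](1)
Move 3: P2 pit5 -> P1=[5,7,5,4,3,5](0) P2=[0,5,6,0,7,0](2)
Move 4: P1 pit3 -> P1=[5,7,5,0,4,6](1) P2=[1,5,6,0,7,0](2)
Move 5: P1 pit5 -> P1=[5,7,5,0,4,0](2) P2=[2,6,7,1,8,0](2)
Move 6: P2 pit2 -> P1=[6,8,6,0,4,0](2) P2=[2,6,0,2,9,1](3)

Answer: 2 3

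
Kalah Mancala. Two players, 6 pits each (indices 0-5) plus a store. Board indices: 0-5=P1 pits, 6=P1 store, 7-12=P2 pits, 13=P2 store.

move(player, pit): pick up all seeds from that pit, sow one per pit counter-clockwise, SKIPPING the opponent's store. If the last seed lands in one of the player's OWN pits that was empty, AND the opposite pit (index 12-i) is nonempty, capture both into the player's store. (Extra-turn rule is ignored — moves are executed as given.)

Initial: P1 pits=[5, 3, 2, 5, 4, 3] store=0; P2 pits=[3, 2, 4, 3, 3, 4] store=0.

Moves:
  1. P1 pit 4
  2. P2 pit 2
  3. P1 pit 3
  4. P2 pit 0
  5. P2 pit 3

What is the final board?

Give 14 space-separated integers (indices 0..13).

Move 1: P1 pit4 -> P1=[5,3,2,5,0,4](1) P2=[4,3,4,3,3,4](0)
Move 2: P2 pit2 -> P1=[5,3,2,5,0,4](1) P2=[4,3,0,4,4,5](1)
Move 3: P1 pit3 -> P1=[5,3,2,0,1,5](2) P2=[5,4,0,4,4,5](1)
Move 4: P2 pit0 -> P1=[5,3,2,0,1,5](2) P2=[0,5,1,5,5,6](1)
Move 5: P2 pit3 -> P1=[6,4,2,0,1,5](2) P2=[0,5,1,0,6,7](2)

Answer: 6 4 2 0 1 5 2 0 5 1 0 6 7 2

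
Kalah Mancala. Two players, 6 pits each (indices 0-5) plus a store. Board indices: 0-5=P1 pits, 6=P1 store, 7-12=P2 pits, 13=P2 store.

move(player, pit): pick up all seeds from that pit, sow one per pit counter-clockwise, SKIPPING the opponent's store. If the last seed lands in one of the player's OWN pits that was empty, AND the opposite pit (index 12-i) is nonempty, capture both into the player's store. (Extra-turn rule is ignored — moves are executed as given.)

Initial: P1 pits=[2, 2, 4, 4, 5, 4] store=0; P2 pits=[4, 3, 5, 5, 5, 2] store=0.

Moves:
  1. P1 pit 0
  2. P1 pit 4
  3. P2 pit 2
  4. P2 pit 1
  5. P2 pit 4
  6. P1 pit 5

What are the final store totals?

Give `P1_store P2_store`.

Move 1: P1 pit0 -> P1=[0,3,5,4,5,4](0) P2=[4,3,5,5,5,2](0)
Move 2: P1 pit4 -> P1=[0,3,5,4,0,5](1) P2=[5,4,6,5,5,2](0)
Move 3: P2 pit2 -> P1=[1,4,5,4,0,5](1) P2=[5,4,0,6,6,3](1)
Move 4: P2 pit1 -> P1=[1,4,5,4,0,5](1) P2=[5,0,1,7,7,4](1)
Move 5: P2 pit4 -> P1=[2,5,6,5,1,5](1) P2=[5,0,1,7,0,5](2)
Move 6: P1 pit5 -> P1=[2,5,6,5,1,0](2) P2=[6,1,2,8,0,5](2)

Answer: 2 2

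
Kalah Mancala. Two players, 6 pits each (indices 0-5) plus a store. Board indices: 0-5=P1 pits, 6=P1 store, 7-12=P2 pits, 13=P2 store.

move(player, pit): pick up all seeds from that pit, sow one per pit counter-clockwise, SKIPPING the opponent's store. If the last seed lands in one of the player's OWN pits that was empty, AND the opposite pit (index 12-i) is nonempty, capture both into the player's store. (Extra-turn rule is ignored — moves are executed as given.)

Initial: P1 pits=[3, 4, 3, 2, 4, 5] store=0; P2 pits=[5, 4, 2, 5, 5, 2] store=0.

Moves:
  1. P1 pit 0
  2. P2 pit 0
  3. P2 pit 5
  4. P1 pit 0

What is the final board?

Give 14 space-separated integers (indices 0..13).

Move 1: P1 pit0 -> P1=[0,5,4,3,4,5](0) P2=[5,4,2,5,5,2](0)
Move 2: P2 pit0 -> P1=[0,5,4,3,4,5](0) P2=[0,5,3,6,6,3](0)
Move 3: P2 pit5 -> P1=[1,6,4,3,4,5](0) P2=[0,5,3,6,6,0](1)
Move 4: P1 pit0 -> P1=[0,7,4,3,4,5](0) P2=[0,5,3,6,6,0](1)

Answer: 0 7 4 3 4 5 0 0 5 3 6 6 0 1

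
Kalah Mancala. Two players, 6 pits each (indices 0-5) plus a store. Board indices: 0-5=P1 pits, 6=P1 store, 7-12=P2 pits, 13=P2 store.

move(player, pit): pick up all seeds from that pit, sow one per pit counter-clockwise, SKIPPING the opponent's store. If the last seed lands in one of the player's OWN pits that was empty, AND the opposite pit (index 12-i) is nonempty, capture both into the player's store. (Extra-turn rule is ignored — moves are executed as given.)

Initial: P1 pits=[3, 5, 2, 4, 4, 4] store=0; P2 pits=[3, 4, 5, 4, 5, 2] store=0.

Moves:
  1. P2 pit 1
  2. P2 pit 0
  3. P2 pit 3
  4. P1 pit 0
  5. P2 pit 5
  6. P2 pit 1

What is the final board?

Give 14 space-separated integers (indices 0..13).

Answer: 1 8 5 5 5 4 0 0 0 8 0 7 0 2

Derivation:
Move 1: P2 pit1 -> P1=[3,5,2,4,4,4](0) P2=[3,0,6,5,6,3](0)
Move 2: P2 pit0 -> P1=[3,5,2,4,4,4](0) P2=[0,1,7,6,6,3](0)
Move 3: P2 pit3 -> P1=[4,6,3,4,4,4](0) P2=[0,1,7,0,7,4](1)
Move 4: P1 pit0 -> P1=[0,7,4,5,5,4](0) P2=[0,1,7,0,7,4](1)
Move 5: P2 pit5 -> P1=[1,8,5,5,5,4](0) P2=[0,1,7,0,7,0](2)
Move 6: P2 pit1 -> P1=[1,8,5,5,5,4](0) P2=[0,0,8,0,7,0](2)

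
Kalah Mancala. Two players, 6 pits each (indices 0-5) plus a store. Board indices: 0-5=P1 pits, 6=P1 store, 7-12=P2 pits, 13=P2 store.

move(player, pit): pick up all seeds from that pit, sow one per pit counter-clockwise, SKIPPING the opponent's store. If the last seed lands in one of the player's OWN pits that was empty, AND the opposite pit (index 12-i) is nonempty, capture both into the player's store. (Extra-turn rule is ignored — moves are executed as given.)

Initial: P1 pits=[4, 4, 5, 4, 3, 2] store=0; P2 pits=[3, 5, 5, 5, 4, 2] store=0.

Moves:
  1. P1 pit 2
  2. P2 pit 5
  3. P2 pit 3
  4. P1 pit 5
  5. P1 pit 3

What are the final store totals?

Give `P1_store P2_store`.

Answer: 3 2

Derivation:
Move 1: P1 pit2 -> P1=[4,4,0,5,4,3](1) P2=[4,5,5,5,4,2](0)
Move 2: P2 pit5 -> P1=[5,4,0,5,4,3](1) P2=[4,5,5,5,4,0](1)
Move 3: P2 pit3 -> P1=[6,5,0,5,4,3](1) P2=[4,5,5,0,5,1](2)
Move 4: P1 pit5 -> P1=[6,5,0,5,4,0](2) P2=[5,6,5,0,5,1](2)
Move 5: P1 pit3 -> P1=[6,5,0,0,5,1](3) P2=[6,7,5,0,5,1](2)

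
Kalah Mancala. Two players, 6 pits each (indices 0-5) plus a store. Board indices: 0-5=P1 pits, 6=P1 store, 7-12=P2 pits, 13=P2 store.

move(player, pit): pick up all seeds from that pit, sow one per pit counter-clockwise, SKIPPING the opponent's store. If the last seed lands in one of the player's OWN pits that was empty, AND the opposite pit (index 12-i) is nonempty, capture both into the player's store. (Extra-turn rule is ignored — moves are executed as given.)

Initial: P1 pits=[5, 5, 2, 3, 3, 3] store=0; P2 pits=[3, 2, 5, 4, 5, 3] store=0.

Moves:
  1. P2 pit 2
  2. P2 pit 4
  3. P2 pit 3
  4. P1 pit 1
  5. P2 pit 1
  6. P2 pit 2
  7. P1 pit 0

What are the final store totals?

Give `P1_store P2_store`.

Answer: 2 3

Derivation:
Move 1: P2 pit2 -> P1=[6,5,2,3,3,3](0) P2=[3,2,0,5,6,4](1)
Move 2: P2 pit4 -> P1=[7,6,3,4,3,3](0) P2=[3,2,0,5,0,5](2)
Move 3: P2 pit3 -> P1=[8,7,3,4,3,3](0) P2=[3,2,0,0,1,6](3)
Move 4: P1 pit1 -> P1=[8,0,4,5,4,4](1) P2=[4,3,0,0,1,6](3)
Move 5: P2 pit1 -> P1=[8,0,4,5,4,4](1) P2=[4,0,1,1,2,6](3)
Move 6: P2 pit2 -> P1=[8,0,4,5,4,4](1) P2=[4,0,0,2,2,6](3)
Move 7: P1 pit0 -> P1=[0,1,5,6,5,5](2) P2=[5,1,0,2,2,6](3)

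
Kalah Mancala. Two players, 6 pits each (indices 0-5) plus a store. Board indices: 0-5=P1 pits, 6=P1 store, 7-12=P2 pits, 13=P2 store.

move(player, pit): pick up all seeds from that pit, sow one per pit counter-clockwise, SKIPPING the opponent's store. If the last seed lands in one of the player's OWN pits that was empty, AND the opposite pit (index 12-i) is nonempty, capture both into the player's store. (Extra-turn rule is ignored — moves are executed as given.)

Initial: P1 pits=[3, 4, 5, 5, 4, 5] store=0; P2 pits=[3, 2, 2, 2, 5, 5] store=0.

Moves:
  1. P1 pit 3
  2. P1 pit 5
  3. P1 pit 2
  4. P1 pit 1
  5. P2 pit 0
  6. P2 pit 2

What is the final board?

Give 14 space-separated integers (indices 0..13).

Answer: 3 0 1 2 7 2 3 0 5 0 5 8 7 2

Derivation:
Move 1: P1 pit3 -> P1=[3,4,5,0,5,6](1) P2=[4,3,2,2,5,5](0)
Move 2: P1 pit5 -> P1=[3,4,5,0,5,0](2) P2=[5,4,3,3,6,5](0)
Move 3: P1 pit2 -> P1=[3,4,0,1,6,1](3) P2=[6,4,3,3,6,5](0)
Move 4: P1 pit1 -> P1=[3,0,1,2,7,2](3) P2=[6,4,3,3,6,5](0)
Move 5: P2 pit0 -> P1=[3,0,1,2,7,2](3) P2=[0,5,4,4,7,6](1)
Move 6: P2 pit2 -> P1=[3,0,1,2,7,2](3) P2=[0,5,0,5,8,7](2)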